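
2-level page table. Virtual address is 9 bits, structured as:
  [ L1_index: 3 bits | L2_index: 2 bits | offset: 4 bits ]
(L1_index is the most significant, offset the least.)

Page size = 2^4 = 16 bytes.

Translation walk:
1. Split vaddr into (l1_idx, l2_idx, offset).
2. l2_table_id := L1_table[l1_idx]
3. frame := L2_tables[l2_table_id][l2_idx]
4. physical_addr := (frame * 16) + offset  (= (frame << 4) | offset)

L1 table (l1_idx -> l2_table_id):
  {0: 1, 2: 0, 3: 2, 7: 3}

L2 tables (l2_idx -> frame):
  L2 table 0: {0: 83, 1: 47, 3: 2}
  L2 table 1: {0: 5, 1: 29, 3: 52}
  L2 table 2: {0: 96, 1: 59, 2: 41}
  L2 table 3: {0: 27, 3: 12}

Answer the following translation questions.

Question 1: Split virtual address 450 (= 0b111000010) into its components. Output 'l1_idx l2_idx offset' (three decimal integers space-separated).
Answer: 7 0 2

Derivation:
vaddr = 450 = 0b111000010
  top 3 bits -> l1_idx = 7
  next 2 bits -> l2_idx = 0
  bottom 4 bits -> offset = 2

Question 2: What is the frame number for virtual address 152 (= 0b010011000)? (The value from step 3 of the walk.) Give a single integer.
Answer: 47

Derivation:
vaddr = 152: l1_idx=2, l2_idx=1
L1[2] = 0; L2[0][1] = 47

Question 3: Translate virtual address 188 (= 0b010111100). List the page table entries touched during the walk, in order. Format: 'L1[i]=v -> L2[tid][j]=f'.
vaddr = 188 = 0b010111100
Split: l1_idx=2, l2_idx=3, offset=12

Answer: L1[2]=0 -> L2[0][3]=2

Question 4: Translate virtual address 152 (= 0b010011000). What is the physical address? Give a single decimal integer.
Answer: 760

Derivation:
vaddr = 152 = 0b010011000
Split: l1_idx=2, l2_idx=1, offset=8
L1[2] = 0
L2[0][1] = 47
paddr = 47 * 16 + 8 = 760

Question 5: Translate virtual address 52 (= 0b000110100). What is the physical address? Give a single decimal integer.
Answer: 836

Derivation:
vaddr = 52 = 0b000110100
Split: l1_idx=0, l2_idx=3, offset=4
L1[0] = 1
L2[1][3] = 52
paddr = 52 * 16 + 4 = 836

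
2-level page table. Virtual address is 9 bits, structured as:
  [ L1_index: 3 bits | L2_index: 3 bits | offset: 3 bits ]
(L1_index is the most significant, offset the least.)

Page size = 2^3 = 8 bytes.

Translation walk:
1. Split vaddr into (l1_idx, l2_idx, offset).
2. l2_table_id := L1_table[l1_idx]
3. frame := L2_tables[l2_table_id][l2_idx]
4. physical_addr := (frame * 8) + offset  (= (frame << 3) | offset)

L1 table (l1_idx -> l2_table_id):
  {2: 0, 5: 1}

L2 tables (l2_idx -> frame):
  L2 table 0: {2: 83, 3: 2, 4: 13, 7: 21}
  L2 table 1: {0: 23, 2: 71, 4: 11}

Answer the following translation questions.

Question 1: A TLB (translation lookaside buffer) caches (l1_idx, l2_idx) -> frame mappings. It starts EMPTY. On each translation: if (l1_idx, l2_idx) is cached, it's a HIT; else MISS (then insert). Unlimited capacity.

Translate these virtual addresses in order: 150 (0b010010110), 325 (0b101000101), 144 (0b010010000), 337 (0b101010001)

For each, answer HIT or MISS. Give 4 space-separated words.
Answer: MISS MISS HIT MISS

Derivation:
vaddr=150: (2,2) not in TLB -> MISS, insert
vaddr=325: (5,0) not in TLB -> MISS, insert
vaddr=144: (2,2) in TLB -> HIT
vaddr=337: (5,2) not in TLB -> MISS, insert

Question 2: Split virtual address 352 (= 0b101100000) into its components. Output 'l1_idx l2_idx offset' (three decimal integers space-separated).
Answer: 5 4 0

Derivation:
vaddr = 352 = 0b101100000
  top 3 bits -> l1_idx = 5
  next 3 bits -> l2_idx = 4
  bottom 3 bits -> offset = 0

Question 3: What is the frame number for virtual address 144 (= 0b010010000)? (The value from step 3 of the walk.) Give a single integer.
vaddr = 144: l1_idx=2, l2_idx=2
L1[2] = 0; L2[0][2] = 83

Answer: 83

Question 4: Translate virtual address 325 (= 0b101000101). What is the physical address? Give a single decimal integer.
Answer: 189

Derivation:
vaddr = 325 = 0b101000101
Split: l1_idx=5, l2_idx=0, offset=5
L1[5] = 1
L2[1][0] = 23
paddr = 23 * 8 + 5 = 189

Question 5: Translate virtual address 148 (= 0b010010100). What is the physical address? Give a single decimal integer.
vaddr = 148 = 0b010010100
Split: l1_idx=2, l2_idx=2, offset=4
L1[2] = 0
L2[0][2] = 83
paddr = 83 * 8 + 4 = 668

Answer: 668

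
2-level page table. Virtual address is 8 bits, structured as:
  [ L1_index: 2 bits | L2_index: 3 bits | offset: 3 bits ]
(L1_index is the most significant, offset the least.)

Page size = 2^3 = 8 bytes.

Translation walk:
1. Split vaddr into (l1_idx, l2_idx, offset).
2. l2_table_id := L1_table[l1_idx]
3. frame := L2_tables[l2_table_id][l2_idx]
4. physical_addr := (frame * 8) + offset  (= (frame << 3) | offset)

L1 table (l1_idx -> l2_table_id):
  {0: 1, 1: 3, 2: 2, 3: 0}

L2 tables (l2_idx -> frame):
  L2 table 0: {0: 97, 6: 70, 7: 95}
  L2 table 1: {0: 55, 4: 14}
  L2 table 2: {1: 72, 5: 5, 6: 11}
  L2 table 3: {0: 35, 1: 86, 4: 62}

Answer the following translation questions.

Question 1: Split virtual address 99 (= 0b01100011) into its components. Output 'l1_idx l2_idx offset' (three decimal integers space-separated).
vaddr = 99 = 0b01100011
  top 2 bits -> l1_idx = 1
  next 3 bits -> l2_idx = 4
  bottom 3 bits -> offset = 3

Answer: 1 4 3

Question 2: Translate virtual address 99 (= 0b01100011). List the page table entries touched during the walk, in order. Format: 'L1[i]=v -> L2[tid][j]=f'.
vaddr = 99 = 0b01100011
Split: l1_idx=1, l2_idx=4, offset=3

Answer: L1[1]=3 -> L2[3][4]=62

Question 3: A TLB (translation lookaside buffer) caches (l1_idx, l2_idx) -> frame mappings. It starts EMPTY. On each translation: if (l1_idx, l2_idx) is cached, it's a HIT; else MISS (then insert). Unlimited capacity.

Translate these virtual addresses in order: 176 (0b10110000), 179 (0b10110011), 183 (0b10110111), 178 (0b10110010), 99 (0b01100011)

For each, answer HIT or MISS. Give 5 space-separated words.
Answer: MISS HIT HIT HIT MISS

Derivation:
vaddr=176: (2,6) not in TLB -> MISS, insert
vaddr=179: (2,6) in TLB -> HIT
vaddr=183: (2,6) in TLB -> HIT
vaddr=178: (2,6) in TLB -> HIT
vaddr=99: (1,4) not in TLB -> MISS, insert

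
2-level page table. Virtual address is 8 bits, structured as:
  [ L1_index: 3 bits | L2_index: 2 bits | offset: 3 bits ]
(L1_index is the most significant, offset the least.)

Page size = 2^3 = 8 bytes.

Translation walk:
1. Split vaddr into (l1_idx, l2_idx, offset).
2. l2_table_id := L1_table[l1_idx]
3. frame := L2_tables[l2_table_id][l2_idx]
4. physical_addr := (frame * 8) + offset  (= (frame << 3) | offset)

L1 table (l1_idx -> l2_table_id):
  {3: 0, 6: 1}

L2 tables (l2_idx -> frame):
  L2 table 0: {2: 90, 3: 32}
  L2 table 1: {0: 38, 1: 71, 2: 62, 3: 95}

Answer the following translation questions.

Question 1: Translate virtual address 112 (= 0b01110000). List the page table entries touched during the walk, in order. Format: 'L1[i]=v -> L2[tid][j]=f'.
Answer: L1[3]=0 -> L2[0][2]=90

Derivation:
vaddr = 112 = 0b01110000
Split: l1_idx=3, l2_idx=2, offset=0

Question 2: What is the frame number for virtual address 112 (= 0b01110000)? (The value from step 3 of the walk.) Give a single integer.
vaddr = 112: l1_idx=3, l2_idx=2
L1[3] = 0; L2[0][2] = 90

Answer: 90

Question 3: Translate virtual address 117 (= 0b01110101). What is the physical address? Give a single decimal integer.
Answer: 725

Derivation:
vaddr = 117 = 0b01110101
Split: l1_idx=3, l2_idx=2, offset=5
L1[3] = 0
L2[0][2] = 90
paddr = 90 * 8 + 5 = 725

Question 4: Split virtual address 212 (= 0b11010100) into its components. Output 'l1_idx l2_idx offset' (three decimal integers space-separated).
vaddr = 212 = 0b11010100
  top 3 bits -> l1_idx = 6
  next 2 bits -> l2_idx = 2
  bottom 3 bits -> offset = 4

Answer: 6 2 4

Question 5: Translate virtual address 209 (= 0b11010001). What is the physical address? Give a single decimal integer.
vaddr = 209 = 0b11010001
Split: l1_idx=6, l2_idx=2, offset=1
L1[6] = 1
L2[1][2] = 62
paddr = 62 * 8 + 1 = 497

Answer: 497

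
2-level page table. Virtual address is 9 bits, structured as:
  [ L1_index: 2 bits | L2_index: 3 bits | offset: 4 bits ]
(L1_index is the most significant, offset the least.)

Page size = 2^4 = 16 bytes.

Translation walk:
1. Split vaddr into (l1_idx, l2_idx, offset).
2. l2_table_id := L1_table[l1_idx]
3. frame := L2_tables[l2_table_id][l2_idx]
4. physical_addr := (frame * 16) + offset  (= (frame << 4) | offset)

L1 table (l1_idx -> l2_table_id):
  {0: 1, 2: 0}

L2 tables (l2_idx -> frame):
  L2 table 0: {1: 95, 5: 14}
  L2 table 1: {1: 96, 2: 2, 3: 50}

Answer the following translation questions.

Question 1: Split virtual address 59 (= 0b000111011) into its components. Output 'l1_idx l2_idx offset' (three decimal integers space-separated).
Answer: 0 3 11

Derivation:
vaddr = 59 = 0b000111011
  top 2 bits -> l1_idx = 0
  next 3 bits -> l2_idx = 3
  bottom 4 bits -> offset = 11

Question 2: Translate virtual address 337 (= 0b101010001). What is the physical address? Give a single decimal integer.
vaddr = 337 = 0b101010001
Split: l1_idx=2, l2_idx=5, offset=1
L1[2] = 0
L2[0][5] = 14
paddr = 14 * 16 + 1 = 225

Answer: 225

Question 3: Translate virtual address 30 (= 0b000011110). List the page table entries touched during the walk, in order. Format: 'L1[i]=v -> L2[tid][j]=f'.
vaddr = 30 = 0b000011110
Split: l1_idx=0, l2_idx=1, offset=14

Answer: L1[0]=1 -> L2[1][1]=96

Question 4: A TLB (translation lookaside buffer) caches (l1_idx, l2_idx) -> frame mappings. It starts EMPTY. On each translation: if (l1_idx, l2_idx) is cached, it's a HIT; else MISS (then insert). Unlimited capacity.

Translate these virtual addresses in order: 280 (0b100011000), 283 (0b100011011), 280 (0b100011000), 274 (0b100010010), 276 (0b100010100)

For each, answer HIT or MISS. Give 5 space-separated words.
Answer: MISS HIT HIT HIT HIT

Derivation:
vaddr=280: (2,1) not in TLB -> MISS, insert
vaddr=283: (2,1) in TLB -> HIT
vaddr=280: (2,1) in TLB -> HIT
vaddr=274: (2,1) in TLB -> HIT
vaddr=276: (2,1) in TLB -> HIT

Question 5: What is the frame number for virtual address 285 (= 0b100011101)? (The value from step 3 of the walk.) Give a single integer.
Answer: 95

Derivation:
vaddr = 285: l1_idx=2, l2_idx=1
L1[2] = 0; L2[0][1] = 95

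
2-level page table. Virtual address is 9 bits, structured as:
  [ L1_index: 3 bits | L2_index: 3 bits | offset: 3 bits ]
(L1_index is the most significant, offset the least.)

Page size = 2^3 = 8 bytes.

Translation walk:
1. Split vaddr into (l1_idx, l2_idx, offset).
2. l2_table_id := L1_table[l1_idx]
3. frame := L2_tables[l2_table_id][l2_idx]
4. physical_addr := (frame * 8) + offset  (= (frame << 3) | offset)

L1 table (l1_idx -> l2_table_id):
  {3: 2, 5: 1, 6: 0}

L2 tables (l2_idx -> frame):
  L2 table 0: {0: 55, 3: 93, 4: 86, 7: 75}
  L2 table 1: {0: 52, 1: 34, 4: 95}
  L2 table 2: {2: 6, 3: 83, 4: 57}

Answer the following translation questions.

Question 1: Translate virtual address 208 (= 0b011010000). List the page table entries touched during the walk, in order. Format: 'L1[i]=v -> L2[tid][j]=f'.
vaddr = 208 = 0b011010000
Split: l1_idx=3, l2_idx=2, offset=0

Answer: L1[3]=2 -> L2[2][2]=6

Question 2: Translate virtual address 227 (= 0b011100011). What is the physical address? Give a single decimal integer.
vaddr = 227 = 0b011100011
Split: l1_idx=3, l2_idx=4, offset=3
L1[3] = 2
L2[2][4] = 57
paddr = 57 * 8 + 3 = 459

Answer: 459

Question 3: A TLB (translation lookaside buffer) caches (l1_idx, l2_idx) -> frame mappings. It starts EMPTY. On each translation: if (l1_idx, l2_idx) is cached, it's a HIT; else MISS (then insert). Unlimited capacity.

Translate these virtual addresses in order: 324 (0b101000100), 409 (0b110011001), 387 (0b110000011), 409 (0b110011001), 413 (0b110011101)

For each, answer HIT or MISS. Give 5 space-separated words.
Answer: MISS MISS MISS HIT HIT

Derivation:
vaddr=324: (5,0) not in TLB -> MISS, insert
vaddr=409: (6,3) not in TLB -> MISS, insert
vaddr=387: (6,0) not in TLB -> MISS, insert
vaddr=409: (6,3) in TLB -> HIT
vaddr=413: (6,3) in TLB -> HIT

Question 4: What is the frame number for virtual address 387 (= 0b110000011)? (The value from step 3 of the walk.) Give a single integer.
Answer: 55

Derivation:
vaddr = 387: l1_idx=6, l2_idx=0
L1[6] = 0; L2[0][0] = 55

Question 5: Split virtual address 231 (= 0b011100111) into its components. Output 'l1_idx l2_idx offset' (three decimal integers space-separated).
Answer: 3 4 7

Derivation:
vaddr = 231 = 0b011100111
  top 3 bits -> l1_idx = 3
  next 3 bits -> l2_idx = 4
  bottom 3 bits -> offset = 7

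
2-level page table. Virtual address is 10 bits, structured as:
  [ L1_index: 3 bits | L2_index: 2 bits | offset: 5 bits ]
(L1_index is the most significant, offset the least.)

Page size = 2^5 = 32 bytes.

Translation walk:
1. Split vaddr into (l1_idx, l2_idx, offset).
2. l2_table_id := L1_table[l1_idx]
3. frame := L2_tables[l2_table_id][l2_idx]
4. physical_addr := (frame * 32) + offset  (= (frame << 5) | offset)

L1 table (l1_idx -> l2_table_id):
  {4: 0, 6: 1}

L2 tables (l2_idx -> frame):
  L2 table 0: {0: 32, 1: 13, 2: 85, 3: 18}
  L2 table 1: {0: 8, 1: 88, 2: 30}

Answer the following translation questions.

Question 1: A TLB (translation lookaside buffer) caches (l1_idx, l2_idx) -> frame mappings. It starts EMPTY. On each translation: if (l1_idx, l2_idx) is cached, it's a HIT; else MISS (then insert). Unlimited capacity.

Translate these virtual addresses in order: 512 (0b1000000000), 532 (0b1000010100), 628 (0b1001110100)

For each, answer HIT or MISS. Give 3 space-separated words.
Answer: MISS HIT MISS

Derivation:
vaddr=512: (4,0) not in TLB -> MISS, insert
vaddr=532: (4,0) in TLB -> HIT
vaddr=628: (4,3) not in TLB -> MISS, insert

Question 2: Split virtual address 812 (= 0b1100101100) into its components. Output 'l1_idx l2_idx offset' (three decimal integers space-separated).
Answer: 6 1 12

Derivation:
vaddr = 812 = 0b1100101100
  top 3 bits -> l1_idx = 6
  next 2 bits -> l2_idx = 1
  bottom 5 bits -> offset = 12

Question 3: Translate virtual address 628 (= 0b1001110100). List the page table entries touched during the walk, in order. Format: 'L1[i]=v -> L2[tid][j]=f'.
vaddr = 628 = 0b1001110100
Split: l1_idx=4, l2_idx=3, offset=20

Answer: L1[4]=0 -> L2[0][3]=18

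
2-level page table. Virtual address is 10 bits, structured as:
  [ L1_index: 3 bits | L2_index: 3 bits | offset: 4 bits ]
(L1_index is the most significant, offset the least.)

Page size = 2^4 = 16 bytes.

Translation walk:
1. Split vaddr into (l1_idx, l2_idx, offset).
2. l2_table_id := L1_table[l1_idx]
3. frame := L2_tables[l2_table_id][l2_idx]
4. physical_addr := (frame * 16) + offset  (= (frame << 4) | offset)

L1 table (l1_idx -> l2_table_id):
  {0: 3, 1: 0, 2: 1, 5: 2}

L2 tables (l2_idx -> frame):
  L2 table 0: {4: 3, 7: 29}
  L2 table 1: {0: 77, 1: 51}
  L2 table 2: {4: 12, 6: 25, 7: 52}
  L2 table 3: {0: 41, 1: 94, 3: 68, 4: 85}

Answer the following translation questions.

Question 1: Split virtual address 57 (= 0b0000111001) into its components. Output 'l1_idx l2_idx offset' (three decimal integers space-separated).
Answer: 0 3 9

Derivation:
vaddr = 57 = 0b0000111001
  top 3 bits -> l1_idx = 0
  next 3 bits -> l2_idx = 3
  bottom 4 bits -> offset = 9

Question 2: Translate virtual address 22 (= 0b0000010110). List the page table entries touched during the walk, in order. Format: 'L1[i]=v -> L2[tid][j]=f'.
vaddr = 22 = 0b0000010110
Split: l1_idx=0, l2_idx=1, offset=6

Answer: L1[0]=3 -> L2[3][1]=94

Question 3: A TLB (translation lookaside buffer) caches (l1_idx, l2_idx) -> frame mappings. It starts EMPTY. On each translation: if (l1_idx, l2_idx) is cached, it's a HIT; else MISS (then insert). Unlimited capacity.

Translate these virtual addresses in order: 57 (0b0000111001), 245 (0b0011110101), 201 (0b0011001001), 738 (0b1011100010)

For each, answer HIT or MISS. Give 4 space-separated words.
vaddr=57: (0,3) not in TLB -> MISS, insert
vaddr=245: (1,7) not in TLB -> MISS, insert
vaddr=201: (1,4) not in TLB -> MISS, insert
vaddr=738: (5,6) not in TLB -> MISS, insert

Answer: MISS MISS MISS MISS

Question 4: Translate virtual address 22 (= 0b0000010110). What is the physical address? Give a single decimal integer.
vaddr = 22 = 0b0000010110
Split: l1_idx=0, l2_idx=1, offset=6
L1[0] = 3
L2[3][1] = 94
paddr = 94 * 16 + 6 = 1510

Answer: 1510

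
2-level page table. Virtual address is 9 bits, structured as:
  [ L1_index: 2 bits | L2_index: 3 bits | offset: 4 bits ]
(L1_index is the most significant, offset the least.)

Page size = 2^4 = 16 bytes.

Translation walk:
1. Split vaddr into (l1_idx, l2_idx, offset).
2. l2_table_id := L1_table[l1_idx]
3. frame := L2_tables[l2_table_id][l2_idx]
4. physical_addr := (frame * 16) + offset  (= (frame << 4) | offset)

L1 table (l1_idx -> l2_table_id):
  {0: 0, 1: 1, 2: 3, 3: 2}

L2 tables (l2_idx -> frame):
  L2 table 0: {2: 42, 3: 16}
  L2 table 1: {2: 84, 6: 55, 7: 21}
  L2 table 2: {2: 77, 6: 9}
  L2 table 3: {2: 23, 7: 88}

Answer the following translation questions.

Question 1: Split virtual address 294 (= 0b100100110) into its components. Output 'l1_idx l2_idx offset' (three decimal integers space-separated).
vaddr = 294 = 0b100100110
  top 2 bits -> l1_idx = 2
  next 3 bits -> l2_idx = 2
  bottom 4 bits -> offset = 6

Answer: 2 2 6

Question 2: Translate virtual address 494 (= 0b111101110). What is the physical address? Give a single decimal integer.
vaddr = 494 = 0b111101110
Split: l1_idx=3, l2_idx=6, offset=14
L1[3] = 2
L2[2][6] = 9
paddr = 9 * 16 + 14 = 158

Answer: 158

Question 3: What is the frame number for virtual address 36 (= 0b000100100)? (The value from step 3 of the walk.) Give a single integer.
vaddr = 36: l1_idx=0, l2_idx=2
L1[0] = 0; L2[0][2] = 42

Answer: 42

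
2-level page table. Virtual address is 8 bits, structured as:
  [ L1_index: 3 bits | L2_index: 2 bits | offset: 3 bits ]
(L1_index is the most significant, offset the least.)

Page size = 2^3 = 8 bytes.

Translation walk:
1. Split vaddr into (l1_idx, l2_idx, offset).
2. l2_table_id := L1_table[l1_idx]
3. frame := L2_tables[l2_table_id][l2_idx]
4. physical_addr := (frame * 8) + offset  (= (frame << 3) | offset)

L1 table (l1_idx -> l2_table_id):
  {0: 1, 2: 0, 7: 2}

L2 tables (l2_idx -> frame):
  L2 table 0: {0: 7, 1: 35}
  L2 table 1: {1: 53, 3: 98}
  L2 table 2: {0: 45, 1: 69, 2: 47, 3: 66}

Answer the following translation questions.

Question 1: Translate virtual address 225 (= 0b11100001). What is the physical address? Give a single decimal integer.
vaddr = 225 = 0b11100001
Split: l1_idx=7, l2_idx=0, offset=1
L1[7] = 2
L2[2][0] = 45
paddr = 45 * 8 + 1 = 361

Answer: 361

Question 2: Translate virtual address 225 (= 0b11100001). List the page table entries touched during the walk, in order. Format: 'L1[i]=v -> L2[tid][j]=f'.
Answer: L1[7]=2 -> L2[2][0]=45

Derivation:
vaddr = 225 = 0b11100001
Split: l1_idx=7, l2_idx=0, offset=1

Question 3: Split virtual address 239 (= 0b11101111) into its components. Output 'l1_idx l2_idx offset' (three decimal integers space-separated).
vaddr = 239 = 0b11101111
  top 3 bits -> l1_idx = 7
  next 2 bits -> l2_idx = 1
  bottom 3 bits -> offset = 7

Answer: 7 1 7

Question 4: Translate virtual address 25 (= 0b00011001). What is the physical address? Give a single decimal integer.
Answer: 785

Derivation:
vaddr = 25 = 0b00011001
Split: l1_idx=0, l2_idx=3, offset=1
L1[0] = 1
L2[1][3] = 98
paddr = 98 * 8 + 1 = 785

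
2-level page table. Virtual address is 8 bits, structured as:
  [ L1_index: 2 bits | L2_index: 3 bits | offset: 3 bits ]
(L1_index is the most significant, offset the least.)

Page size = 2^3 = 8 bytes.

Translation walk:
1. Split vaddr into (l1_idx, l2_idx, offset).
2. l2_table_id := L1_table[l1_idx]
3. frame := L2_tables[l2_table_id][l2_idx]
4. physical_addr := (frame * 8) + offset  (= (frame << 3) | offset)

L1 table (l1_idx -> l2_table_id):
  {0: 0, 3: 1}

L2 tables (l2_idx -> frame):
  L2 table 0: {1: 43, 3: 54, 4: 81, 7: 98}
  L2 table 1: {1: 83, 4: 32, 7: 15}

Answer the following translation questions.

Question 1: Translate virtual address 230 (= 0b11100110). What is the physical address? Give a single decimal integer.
Answer: 262

Derivation:
vaddr = 230 = 0b11100110
Split: l1_idx=3, l2_idx=4, offset=6
L1[3] = 1
L2[1][4] = 32
paddr = 32 * 8 + 6 = 262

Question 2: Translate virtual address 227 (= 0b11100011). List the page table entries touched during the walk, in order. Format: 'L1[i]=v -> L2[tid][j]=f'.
Answer: L1[3]=1 -> L2[1][4]=32

Derivation:
vaddr = 227 = 0b11100011
Split: l1_idx=3, l2_idx=4, offset=3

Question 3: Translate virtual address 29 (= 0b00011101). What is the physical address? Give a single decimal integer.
vaddr = 29 = 0b00011101
Split: l1_idx=0, l2_idx=3, offset=5
L1[0] = 0
L2[0][3] = 54
paddr = 54 * 8 + 5 = 437

Answer: 437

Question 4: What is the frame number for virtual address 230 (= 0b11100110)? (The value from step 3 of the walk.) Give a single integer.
vaddr = 230: l1_idx=3, l2_idx=4
L1[3] = 1; L2[1][4] = 32

Answer: 32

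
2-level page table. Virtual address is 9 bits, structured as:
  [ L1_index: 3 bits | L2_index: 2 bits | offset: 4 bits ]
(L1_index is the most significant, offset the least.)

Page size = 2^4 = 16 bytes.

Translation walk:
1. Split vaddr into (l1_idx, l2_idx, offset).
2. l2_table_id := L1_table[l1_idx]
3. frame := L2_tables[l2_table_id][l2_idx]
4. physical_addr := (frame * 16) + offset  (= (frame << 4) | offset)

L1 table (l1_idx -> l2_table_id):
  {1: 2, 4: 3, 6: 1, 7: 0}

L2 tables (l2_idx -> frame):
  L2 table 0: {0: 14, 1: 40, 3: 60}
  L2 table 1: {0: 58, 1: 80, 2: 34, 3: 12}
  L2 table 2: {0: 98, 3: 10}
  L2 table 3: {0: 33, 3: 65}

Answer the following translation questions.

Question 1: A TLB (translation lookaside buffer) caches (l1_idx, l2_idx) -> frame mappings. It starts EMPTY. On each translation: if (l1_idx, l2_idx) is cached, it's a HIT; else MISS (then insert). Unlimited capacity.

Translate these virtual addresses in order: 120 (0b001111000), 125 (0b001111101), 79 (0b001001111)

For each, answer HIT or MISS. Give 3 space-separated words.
vaddr=120: (1,3) not in TLB -> MISS, insert
vaddr=125: (1,3) in TLB -> HIT
vaddr=79: (1,0) not in TLB -> MISS, insert

Answer: MISS HIT MISS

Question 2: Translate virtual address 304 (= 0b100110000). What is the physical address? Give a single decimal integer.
Answer: 1040

Derivation:
vaddr = 304 = 0b100110000
Split: l1_idx=4, l2_idx=3, offset=0
L1[4] = 3
L2[3][3] = 65
paddr = 65 * 16 + 0 = 1040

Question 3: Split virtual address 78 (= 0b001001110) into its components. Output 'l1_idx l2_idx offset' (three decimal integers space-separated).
Answer: 1 0 14

Derivation:
vaddr = 78 = 0b001001110
  top 3 bits -> l1_idx = 1
  next 2 bits -> l2_idx = 0
  bottom 4 bits -> offset = 14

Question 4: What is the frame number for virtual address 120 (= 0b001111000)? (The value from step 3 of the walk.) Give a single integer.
Answer: 10

Derivation:
vaddr = 120: l1_idx=1, l2_idx=3
L1[1] = 2; L2[2][3] = 10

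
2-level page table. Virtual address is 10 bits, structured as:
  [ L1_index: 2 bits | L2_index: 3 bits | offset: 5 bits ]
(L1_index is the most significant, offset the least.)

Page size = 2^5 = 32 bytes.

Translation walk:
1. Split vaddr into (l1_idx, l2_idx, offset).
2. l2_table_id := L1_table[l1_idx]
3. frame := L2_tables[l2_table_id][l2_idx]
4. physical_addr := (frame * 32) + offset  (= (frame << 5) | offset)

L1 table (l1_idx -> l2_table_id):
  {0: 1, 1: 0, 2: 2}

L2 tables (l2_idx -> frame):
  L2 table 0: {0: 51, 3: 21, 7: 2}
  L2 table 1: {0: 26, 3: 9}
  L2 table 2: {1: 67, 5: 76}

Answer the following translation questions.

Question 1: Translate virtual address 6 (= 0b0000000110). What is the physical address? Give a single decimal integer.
Answer: 838

Derivation:
vaddr = 6 = 0b0000000110
Split: l1_idx=0, l2_idx=0, offset=6
L1[0] = 1
L2[1][0] = 26
paddr = 26 * 32 + 6 = 838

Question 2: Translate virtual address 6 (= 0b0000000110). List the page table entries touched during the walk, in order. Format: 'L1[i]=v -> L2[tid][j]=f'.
vaddr = 6 = 0b0000000110
Split: l1_idx=0, l2_idx=0, offset=6

Answer: L1[0]=1 -> L2[1][0]=26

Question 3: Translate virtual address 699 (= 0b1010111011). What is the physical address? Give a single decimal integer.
vaddr = 699 = 0b1010111011
Split: l1_idx=2, l2_idx=5, offset=27
L1[2] = 2
L2[2][5] = 76
paddr = 76 * 32 + 27 = 2459

Answer: 2459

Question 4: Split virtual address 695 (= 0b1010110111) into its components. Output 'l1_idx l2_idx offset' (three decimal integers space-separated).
vaddr = 695 = 0b1010110111
  top 2 bits -> l1_idx = 2
  next 3 bits -> l2_idx = 5
  bottom 5 bits -> offset = 23

Answer: 2 5 23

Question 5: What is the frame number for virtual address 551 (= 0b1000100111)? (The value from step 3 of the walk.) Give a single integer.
vaddr = 551: l1_idx=2, l2_idx=1
L1[2] = 2; L2[2][1] = 67

Answer: 67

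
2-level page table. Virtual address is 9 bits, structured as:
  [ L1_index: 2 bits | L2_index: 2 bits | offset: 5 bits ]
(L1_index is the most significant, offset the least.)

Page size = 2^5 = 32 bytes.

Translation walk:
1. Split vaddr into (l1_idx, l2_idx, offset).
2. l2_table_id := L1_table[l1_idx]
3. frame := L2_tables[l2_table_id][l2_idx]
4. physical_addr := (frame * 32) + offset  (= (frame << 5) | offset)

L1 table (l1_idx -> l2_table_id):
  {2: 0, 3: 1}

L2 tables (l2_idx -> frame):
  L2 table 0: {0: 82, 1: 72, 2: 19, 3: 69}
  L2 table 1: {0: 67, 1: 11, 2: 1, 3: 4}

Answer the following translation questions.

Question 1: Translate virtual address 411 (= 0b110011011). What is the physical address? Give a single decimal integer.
vaddr = 411 = 0b110011011
Split: l1_idx=3, l2_idx=0, offset=27
L1[3] = 1
L2[1][0] = 67
paddr = 67 * 32 + 27 = 2171

Answer: 2171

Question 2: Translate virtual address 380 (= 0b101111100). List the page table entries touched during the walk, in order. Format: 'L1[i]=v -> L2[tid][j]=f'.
Answer: L1[2]=0 -> L2[0][3]=69

Derivation:
vaddr = 380 = 0b101111100
Split: l1_idx=2, l2_idx=3, offset=28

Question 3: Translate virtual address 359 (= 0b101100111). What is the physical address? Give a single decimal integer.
Answer: 2215

Derivation:
vaddr = 359 = 0b101100111
Split: l1_idx=2, l2_idx=3, offset=7
L1[2] = 0
L2[0][3] = 69
paddr = 69 * 32 + 7 = 2215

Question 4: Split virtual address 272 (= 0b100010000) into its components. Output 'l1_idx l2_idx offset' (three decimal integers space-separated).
Answer: 2 0 16

Derivation:
vaddr = 272 = 0b100010000
  top 2 bits -> l1_idx = 2
  next 2 bits -> l2_idx = 0
  bottom 5 bits -> offset = 16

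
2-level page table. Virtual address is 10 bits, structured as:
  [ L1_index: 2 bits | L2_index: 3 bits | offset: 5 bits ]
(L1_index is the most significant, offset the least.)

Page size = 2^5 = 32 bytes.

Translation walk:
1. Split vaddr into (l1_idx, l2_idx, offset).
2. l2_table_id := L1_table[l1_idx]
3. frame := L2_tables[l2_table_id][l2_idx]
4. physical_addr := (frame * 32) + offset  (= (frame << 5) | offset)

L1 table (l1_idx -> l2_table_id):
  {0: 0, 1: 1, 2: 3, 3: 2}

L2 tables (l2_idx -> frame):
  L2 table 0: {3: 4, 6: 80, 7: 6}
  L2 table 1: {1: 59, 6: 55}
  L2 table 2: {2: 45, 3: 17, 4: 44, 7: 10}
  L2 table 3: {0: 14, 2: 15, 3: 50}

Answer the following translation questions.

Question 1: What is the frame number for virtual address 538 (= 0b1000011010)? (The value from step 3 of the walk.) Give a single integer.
vaddr = 538: l1_idx=2, l2_idx=0
L1[2] = 3; L2[3][0] = 14

Answer: 14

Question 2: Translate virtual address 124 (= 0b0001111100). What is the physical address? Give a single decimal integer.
Answer: 156

Derivation:
vaddr = 124 = 0b0001111100
Split: l1_idx=0, l2_idx=3, offset=28
L1[0] = 0
L2[0][3] = 4
paddr = 4 * 32 + 28 = 156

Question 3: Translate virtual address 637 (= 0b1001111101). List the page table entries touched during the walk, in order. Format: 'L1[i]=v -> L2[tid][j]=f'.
vaddr = 637 = 0b1001111101
Split: l1_idx=2, l2_idx=3, offset=29

Answer: L1[2]=3 -> L2[3][3]=50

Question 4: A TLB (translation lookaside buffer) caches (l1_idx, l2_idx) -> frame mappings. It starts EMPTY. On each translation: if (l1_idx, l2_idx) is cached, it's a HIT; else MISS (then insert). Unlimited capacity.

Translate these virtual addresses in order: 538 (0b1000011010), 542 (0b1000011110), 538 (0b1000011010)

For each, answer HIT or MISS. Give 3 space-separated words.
Answer: MISS HIT HIT

Derivation:
vaddr=538: (2,0) not in TLB -> MISS, insert
vaddr=542: (2,0) in TLB -> HIT
vaddr=538: (2,0) in TLB -> HIT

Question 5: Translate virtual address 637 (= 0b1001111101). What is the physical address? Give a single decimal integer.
vaddr = 637 = 0b1001111101
Split: l1_idx=2, l2_idx=3, offset=29
L1[2] = 3
L2[3][3] = 50
paddr = 50 * 32 + 29 = 1629

Answer: 1629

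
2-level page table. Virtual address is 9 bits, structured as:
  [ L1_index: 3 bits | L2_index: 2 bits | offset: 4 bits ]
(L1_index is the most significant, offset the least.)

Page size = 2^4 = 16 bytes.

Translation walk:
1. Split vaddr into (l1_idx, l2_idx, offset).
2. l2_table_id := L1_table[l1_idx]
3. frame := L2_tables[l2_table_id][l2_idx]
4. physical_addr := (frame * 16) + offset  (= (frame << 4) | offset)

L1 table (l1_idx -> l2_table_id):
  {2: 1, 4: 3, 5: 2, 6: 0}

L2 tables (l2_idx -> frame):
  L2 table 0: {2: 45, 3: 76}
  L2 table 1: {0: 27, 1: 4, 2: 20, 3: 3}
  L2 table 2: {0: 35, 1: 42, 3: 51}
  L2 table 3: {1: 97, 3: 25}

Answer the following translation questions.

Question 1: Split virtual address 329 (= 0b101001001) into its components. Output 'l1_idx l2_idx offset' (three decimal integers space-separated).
Answer: 5 0 9

Derivation:
vaddr = 329 = 0b101001001
  top 3 bits -> l1_idx = 5
  next 2 bits -> l2_idx = 0
  bottom 4 bits -> offset = 9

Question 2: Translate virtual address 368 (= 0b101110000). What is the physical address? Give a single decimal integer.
vaddr = 368 = 0b101110000
Split: l1_idx=5, l2_idx=3, offset=0
L1[5] = 2
L2[2][3] = 51
paddr = 51 * 16 + 0 = 816

Answer: 816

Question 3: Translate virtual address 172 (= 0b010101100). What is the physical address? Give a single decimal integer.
vaddr = 172 = 0b010101100
Split: l1_idx=2, l2_idx=2, offset=12
L1[2] = 1
L2[1][2] = 20
paddr = 20 * 16 + 12 = 332

Answer: 332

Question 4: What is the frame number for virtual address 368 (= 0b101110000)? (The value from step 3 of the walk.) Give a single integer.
Answer: 51

Derivation:
vaddr = 368: l1_idx=5, l2_idx=3
L1[5] = 2; L2[2][3] = 51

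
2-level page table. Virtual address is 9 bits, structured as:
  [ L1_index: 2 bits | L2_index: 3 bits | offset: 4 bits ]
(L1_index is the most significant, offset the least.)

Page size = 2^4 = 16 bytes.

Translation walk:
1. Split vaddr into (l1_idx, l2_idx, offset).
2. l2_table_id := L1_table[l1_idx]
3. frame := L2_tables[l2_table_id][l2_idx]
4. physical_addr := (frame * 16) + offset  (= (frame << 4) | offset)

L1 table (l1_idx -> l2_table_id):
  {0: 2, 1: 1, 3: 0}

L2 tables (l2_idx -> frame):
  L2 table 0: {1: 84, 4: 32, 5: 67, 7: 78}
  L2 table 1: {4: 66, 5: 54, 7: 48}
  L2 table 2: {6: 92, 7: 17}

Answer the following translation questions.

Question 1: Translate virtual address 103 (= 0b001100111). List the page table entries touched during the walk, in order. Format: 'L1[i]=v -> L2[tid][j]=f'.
Answer: L1[0]=2 -> L2[2][6]=92

Derivation:
vaddr = 103 = 0b001100111
Split: l1_idx=0, l2_idx=6, offset=7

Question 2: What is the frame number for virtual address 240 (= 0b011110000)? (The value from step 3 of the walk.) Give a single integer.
Answer: 48

Derivation:
vaddr = 240: l1_idx=1, l2_idx=7
L1[1] = 1; L2[1][7] = 48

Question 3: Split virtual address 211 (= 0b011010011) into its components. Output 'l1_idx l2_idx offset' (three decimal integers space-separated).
vaddr = 211 = 0b011010011
  top 2 bits -> l1_idx = 1
  next 3 bits -> l2_idx = 5
  bottom 4 bits -> offset = 3

Answer: 1 5 3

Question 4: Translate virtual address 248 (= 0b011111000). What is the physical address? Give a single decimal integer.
vaddr = 248 = 0b011111000
Split: l1_idx=1, l2_idx=7, offset=8
L1[1] = 1
L2[1][7] = 48
paddr = 48 * 16 + 8 = 776

Answer: 776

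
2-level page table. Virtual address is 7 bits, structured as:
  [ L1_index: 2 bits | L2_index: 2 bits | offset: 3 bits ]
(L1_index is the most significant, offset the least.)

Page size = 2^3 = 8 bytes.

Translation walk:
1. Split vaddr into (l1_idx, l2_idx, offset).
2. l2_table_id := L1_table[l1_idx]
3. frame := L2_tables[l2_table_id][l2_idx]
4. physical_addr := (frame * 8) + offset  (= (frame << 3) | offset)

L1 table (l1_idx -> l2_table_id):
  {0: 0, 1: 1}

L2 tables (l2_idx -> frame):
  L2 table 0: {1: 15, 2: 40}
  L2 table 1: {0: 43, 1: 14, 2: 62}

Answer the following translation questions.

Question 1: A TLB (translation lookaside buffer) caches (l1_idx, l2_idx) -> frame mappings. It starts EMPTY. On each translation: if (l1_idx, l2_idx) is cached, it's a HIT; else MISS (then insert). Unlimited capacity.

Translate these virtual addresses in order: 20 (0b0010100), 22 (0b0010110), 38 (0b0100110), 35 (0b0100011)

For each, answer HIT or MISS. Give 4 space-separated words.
vaddr=20: (0,2) not in TLB -> MISS, insert
vaddr=22: (0,2) in TLB -> HIT
vaddr=38: (1,0) not in TLB -> MISS, insert
vaddr=35: (1,0) in TLB -> HIT

Answer: MISS HIT MISS HIT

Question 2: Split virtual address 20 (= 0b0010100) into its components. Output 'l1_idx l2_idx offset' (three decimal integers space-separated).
Answer: 0 2 4

Derivation:
vaddr = 20 = 0b0010100
  top 2 bits -> l1_idx = 0
  next 2 bits -> l2_idx = 2
  bottom 3 bits -> offset = 4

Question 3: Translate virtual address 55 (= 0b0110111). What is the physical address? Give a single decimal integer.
Answer: 503

Derivation:
vaddr = 55 = 0b0110111
Split: l1_idx=1, l2_idx=2, offset=7
L1[1] = 1
L2[1][2] = 62
paddr = 62 * 8 + 7 = 503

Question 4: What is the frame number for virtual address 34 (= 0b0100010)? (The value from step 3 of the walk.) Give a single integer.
Answer: 43

Derivation:
vaddr = 34: l1_idx=1, l2_idx=0
L1[1] = 1; L2[1][0] = 43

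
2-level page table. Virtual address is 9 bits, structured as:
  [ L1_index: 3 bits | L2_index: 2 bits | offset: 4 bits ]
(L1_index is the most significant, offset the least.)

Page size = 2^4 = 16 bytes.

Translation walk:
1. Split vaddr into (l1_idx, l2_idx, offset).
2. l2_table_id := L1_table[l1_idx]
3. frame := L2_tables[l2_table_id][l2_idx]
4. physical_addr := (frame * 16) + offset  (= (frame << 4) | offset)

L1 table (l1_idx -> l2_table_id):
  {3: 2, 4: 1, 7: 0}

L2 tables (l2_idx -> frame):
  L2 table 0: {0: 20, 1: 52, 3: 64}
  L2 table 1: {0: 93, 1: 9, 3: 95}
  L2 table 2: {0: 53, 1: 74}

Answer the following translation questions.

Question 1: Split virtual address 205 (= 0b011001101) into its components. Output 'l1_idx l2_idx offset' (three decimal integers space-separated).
Answer: 3 0 13

Derivation:
vaddr = 205 = 0b011001101
  top 3 bits -> l1_idx = 3
  next 2 bits -> l2_idx = 0
  bottom 4 bits -> offset = 13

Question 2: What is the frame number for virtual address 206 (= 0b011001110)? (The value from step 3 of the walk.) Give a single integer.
vaddr = 206: l1_idx=3, l2_idx=0
L1[3] = 2; L2[2][0] = 53

Answer: 53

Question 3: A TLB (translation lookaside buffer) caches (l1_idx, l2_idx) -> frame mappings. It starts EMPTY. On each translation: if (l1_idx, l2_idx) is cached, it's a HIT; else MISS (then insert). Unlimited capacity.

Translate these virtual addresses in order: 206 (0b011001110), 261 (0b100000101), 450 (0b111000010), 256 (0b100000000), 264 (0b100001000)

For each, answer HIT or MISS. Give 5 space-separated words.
Answer: MISS MISS MISS HIT HIT

Derivation:
vaddr=206: (3,0) not in TLB -> MISS, insert
vaddr=261: (4,0) not in TLB -> MISS, insert
vaddr=450: (7,0) not in TLB -> MISS, insert
vaddr=256: (4,0) in TLB -> HIT
vaddr=264: (4,0) in TLB -> HIT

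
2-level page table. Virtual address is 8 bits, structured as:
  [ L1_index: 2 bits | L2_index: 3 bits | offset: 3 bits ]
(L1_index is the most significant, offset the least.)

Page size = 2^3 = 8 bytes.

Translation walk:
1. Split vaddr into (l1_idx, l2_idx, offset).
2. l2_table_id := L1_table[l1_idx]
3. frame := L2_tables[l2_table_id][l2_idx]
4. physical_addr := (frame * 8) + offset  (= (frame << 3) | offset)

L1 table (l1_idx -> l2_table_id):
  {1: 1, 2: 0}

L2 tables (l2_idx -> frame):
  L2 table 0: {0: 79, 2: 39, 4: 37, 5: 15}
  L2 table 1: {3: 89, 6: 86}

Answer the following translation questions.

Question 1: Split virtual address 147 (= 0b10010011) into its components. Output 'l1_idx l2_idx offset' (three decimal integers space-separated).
vaddr = 147 = 0b10010011
  top 2 bits -> l1_idx = 2
  next 3 bits -> l2_idx = 2
  bottom 3 bits -> offset = 3

Answer: 2 2 3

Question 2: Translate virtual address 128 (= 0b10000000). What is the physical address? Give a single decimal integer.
Answer: 632

Derivation:
vaddr = 128 = 0b10000000
Split: l1_idx=2, l2_idx=0, offset=0
L1[2] = 0
L2[0][0] = 79
paddr = 79 * 8 + 0 = 632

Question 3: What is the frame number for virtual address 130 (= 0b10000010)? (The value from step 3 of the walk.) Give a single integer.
Answer: 79

Derivation:
vaddr = 130: l1_idx=2, l2_idx=0
L1[2] = 0; L2[0][0] = 79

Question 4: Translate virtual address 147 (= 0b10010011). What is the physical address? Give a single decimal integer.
Answer: 315

Derivation:
vaddr = 147 = 0b10010011
Split: l1_idx=2, l2_idx=2, offset=3
L1[2] = 0
L2[0][2] = 39
paddr = 39 * 8 + 3 = 315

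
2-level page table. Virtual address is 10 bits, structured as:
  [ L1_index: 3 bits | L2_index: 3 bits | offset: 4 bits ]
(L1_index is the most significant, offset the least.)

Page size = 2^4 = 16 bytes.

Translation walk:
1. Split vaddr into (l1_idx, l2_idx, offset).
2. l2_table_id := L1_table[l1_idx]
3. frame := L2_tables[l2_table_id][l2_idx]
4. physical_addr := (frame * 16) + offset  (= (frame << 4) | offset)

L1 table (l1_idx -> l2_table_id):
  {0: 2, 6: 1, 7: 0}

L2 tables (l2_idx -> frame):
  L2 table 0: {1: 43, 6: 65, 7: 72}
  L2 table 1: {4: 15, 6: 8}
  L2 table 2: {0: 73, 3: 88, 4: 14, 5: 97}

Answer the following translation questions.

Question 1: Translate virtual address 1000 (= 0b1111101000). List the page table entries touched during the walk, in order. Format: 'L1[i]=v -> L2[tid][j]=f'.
Answer: L1[7]=0 -> L2[0][6]=65

Derivation:
vaddr = 1000 = 0b1111101000
Split: l1_idx=7, l2_idx=6, offset=8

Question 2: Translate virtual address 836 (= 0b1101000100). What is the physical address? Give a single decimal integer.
Answer: 244

Derivation:
vaddr = 836 = 0b1101000100
Split: l1_idx=6, l2_idx=4, offset=4
L1[6] = 1
L2[1][4] = 15
paddr = 15 * 16 + 4 = 244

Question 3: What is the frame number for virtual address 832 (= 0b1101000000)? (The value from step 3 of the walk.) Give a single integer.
vaddr = 832: l1_idx=6, l2_idx=4
L1[6] = 1; L2[1][4] = 15

Answer: 15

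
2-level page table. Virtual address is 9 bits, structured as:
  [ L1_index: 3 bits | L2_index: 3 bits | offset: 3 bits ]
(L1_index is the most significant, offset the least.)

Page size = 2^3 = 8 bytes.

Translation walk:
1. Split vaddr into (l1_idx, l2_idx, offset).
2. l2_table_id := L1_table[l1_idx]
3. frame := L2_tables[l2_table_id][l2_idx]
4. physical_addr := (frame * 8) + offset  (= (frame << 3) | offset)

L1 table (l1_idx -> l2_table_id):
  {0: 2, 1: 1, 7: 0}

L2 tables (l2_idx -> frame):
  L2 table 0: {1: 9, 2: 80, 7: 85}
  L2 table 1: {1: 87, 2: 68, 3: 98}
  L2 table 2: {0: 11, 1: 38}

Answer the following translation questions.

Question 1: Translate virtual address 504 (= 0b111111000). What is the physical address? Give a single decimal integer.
Answer: 680

Derivation:
vaddr = 504 = 0b111111000
Split: l1_idx=7, l2_idx=7, offset=0
L1[7] = 0
L2[0][7] = 85
paddr = 85 * 8 + 0 = 680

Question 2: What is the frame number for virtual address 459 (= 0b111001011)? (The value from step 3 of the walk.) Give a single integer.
vaddr = 459: l1_idx=7, l2_idx=1
L1[7] = 0; L2[0][1] = 9

Answer: 9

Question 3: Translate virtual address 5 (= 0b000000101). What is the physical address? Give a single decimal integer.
vaddr = 5 = 0b000000101
Split: l1_idx=0, l2_idx=0, offset=5
L1[0] = 2
L2[2][0] = 11
paddr = 11 * 8 + 5 = 93

Answer: 93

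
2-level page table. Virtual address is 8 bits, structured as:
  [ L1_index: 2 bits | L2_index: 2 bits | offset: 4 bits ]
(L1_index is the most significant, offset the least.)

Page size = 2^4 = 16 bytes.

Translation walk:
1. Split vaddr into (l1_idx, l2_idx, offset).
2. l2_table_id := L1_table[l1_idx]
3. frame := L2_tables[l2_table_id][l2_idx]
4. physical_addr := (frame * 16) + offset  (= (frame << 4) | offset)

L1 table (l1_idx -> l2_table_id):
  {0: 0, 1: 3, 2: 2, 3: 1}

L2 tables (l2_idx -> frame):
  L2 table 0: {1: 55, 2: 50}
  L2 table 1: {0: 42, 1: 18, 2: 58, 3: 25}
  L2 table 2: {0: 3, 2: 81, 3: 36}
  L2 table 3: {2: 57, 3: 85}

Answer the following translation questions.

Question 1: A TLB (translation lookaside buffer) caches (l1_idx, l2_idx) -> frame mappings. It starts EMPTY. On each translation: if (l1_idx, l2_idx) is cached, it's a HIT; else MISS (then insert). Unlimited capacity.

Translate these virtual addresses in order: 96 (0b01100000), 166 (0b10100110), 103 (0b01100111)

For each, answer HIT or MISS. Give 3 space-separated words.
vaddr=96: (1,2) not in TLB -> MISS, insert
vaddr=166: (2,2) not in TLB -> MISS, insert
vaddr=103: (1,2) in TLB -> HIT

Answer: MISS MISS HIT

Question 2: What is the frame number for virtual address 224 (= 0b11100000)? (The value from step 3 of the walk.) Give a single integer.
vaddr = 224: l1_idx=3, l2_idx=2
L1[3] = 1; L2[1][2] = 58

Answer: 58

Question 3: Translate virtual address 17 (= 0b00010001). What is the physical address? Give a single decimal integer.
vaddr = 17 = 0b00010001
Split: l1_idx=0, l2_idx=1, offset=1
L1[0] = 0
L2[0][1] = 55
paddr = 55 * 16 + 1 = 881

Answer: 881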